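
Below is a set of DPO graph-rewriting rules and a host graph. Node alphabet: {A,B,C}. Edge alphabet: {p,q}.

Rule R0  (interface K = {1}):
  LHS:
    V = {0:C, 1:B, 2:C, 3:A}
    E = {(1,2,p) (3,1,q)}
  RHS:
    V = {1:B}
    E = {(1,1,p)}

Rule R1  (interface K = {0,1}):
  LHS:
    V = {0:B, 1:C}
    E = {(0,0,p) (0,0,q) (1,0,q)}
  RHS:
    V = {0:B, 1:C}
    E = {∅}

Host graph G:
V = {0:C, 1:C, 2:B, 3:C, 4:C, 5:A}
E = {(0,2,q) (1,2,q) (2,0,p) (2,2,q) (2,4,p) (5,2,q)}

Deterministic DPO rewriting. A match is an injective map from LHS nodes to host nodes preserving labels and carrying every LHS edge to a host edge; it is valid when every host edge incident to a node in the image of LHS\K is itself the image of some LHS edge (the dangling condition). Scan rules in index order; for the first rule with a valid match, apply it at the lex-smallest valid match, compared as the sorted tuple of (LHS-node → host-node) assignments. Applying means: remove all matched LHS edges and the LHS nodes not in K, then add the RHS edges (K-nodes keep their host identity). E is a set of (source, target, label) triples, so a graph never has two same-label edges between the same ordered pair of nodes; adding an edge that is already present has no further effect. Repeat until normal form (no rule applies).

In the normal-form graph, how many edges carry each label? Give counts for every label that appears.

Answer: p:1 q:1

Rewrite trace:
[0] host  ⇒  6 nodes, 6 edges  {0-q->2 1-q->2 2-p->0 2-q->2 2-p->4 5-q->2}
[1] R0 @ {0↦3, 1↦2, 2↦4, 3↦5}  ⇒  3 nodes, 5 edges  {0-q->2 1-q->2 2-p->0 2-p->2 2-q->2}
[2] R1 @ {0↦2, 1↦0}  ⇒  3 nodes, 2 edges  {1-q->2 2-p->0}
final graph: no rule applies after step 2
NF edges: [(1, 2, 'q'), (2, 0, 'p')]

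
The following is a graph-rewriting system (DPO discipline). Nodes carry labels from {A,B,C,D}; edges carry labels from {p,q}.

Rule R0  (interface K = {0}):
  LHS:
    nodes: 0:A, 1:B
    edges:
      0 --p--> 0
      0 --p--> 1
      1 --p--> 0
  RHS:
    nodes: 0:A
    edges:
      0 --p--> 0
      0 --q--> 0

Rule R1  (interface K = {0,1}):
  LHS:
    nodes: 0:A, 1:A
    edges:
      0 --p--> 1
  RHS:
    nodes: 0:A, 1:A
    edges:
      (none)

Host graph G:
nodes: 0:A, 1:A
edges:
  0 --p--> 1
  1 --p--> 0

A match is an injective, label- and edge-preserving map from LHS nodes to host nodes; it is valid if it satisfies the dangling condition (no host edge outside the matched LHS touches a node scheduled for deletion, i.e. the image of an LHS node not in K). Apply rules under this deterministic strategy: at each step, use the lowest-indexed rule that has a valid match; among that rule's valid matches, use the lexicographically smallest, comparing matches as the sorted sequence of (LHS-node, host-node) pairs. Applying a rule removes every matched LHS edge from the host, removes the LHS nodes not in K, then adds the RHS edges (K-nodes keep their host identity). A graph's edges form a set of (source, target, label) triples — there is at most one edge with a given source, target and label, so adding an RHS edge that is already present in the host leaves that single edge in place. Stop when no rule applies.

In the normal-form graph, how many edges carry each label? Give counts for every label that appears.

[0] host  ⇒  2 nodes, 2 edges  {0-p->1 1-p->0}
[1] R1 @ {0↦0, 1↦1}  ⇒  2 nodes, 1 edges  {1-p->0}
[2] R1 @ {0↦1, 1↦0}  ⇒  2 nodes, 0 edges  {∅}
halt: no rule applies after step 2
NF edges: []

Answer: (no edges)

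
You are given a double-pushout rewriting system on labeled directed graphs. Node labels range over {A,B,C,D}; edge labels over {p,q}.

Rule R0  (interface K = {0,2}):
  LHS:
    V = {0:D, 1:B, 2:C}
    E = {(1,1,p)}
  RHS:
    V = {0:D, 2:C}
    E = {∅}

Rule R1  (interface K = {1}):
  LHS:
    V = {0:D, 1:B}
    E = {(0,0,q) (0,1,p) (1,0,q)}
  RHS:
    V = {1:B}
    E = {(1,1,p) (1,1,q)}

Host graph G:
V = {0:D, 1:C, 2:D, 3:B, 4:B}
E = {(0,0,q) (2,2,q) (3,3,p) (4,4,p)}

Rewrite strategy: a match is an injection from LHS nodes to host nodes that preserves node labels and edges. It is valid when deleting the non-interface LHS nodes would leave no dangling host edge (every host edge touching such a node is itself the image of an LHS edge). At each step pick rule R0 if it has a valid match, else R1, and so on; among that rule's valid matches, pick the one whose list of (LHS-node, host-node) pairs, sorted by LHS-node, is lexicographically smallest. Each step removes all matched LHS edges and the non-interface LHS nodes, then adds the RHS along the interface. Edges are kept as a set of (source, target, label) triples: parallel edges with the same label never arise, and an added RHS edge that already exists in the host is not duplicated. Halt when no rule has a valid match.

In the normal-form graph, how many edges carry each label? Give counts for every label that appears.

[0] host  ⇒  5 nodes, 4 edges  {0-q->0 2-q->2 3-p->3 4-p->4}
[1] R0 @ {0↦0, 1↦3, 2↦1}  ⇒  4 nodes, 3 edges  {0-q->0 2-q->2 4-p->4}
[2] R0 @ {0↦0, 1↦4, 2↦1}  ⇒  3 nodes, 2 edges  {0-q->0 2-q->2}
final graph: no rule applies after step 2
NF edges: [(0, 0, 'q'), (2, 2, 'q')]

Answer: q:2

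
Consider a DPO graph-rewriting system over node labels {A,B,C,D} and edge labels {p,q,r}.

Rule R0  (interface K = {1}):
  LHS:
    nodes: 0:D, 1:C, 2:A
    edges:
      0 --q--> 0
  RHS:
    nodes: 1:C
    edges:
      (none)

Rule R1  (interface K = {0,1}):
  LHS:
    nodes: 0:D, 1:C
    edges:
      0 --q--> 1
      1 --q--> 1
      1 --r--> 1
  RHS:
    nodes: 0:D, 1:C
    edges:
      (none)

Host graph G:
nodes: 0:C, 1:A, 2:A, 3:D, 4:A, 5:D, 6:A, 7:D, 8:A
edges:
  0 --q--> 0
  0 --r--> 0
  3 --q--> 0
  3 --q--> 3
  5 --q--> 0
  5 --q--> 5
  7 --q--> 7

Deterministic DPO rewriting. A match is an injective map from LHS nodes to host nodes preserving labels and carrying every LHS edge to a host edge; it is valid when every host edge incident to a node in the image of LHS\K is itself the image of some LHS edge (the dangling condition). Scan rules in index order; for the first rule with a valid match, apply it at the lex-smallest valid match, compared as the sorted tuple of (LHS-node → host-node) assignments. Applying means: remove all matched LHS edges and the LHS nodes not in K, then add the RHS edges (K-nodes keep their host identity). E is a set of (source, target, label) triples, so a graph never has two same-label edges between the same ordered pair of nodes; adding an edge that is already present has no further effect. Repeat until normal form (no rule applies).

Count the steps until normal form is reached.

start.  V:9 E:7  edges: 0-q->0 0-r->0 3-q->0 3-q->3 5-q->0 5-q->5 7-q->7
1. fire R0 via {0↦7, 1↦0, 2↦1}  →  V:7 E:6  edges: 0-q->0 0-r->0 3-q->0 3-q->3 5-q->0 5-q->5
2. fire R1 via {0↦3, 1↦0}  →  V:7 E:3  edges: 3-q->3 5-q->0 5-q->5
3. fire R0 via {0↦3, 1↦0, 2↦2}  →  V:5 E:2  edges: 5-q->0 5-q->5
final graph: no rule applies after step 3

Answer: 3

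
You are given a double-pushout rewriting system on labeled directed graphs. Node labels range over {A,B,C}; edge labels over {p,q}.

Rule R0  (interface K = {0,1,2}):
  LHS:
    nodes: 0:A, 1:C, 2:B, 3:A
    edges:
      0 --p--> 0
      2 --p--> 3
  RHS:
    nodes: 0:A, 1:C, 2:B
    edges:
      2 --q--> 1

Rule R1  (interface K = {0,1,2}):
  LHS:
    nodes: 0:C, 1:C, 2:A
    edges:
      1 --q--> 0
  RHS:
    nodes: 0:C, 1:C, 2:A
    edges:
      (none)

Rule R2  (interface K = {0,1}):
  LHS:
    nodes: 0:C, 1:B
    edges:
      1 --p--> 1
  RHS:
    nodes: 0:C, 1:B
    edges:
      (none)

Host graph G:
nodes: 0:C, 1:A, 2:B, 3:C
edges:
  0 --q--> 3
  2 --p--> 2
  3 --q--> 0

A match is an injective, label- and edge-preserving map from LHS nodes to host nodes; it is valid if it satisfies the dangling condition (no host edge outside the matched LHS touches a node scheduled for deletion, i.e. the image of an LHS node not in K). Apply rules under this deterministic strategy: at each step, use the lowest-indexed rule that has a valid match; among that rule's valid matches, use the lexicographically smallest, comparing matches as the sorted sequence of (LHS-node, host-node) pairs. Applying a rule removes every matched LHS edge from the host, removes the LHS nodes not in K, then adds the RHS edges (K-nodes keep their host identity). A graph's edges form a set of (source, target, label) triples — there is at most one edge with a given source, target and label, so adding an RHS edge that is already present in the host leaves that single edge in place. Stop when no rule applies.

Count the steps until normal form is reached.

[0] host  ⇒  4 nodes, 3 edges  {0-q->3 2-p->2 3-q->0}
[1] R1 @ {0↦0, 1↦3, 2↦1}  ⇒  4 nodes, 2 edges  {0-q->3 2-p->2}
[2] R1 @ {0↦3, 1↦0, 2↦1}  ⇒  4 nodes, 1 edges  {2-p->2}
[3] R2 @ {0↦0, 1↦2}  ⇒  4 nodes, 0 edges  {∅}
halt: no rule applies after step 3

Answer: 3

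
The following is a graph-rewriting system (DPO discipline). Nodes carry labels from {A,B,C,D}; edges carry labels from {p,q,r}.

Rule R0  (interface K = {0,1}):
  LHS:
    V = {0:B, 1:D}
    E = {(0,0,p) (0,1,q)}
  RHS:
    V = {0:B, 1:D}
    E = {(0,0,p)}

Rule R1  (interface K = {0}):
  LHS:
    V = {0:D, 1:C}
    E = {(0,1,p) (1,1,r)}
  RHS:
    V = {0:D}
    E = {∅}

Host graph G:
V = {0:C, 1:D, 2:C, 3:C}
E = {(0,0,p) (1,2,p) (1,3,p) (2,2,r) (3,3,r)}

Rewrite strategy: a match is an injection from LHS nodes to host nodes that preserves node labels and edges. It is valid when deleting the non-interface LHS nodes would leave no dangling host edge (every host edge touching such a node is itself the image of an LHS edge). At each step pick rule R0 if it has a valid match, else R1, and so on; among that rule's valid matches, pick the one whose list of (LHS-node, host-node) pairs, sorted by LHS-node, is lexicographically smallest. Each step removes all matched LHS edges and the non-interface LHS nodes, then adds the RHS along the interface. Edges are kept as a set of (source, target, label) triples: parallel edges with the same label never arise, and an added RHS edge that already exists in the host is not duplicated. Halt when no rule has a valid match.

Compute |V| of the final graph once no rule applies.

initial: |V|=4 |E|=5  E = 0-p->0 1-p->2 1-p->3 2-r->2 3-r->3
step 1: apply R1 at {0↦1, 1↦2}  → |V|=3 |E|=3  E = 0-p->0 1-p->3 3-r->3
step 2: apply R1 at {0↦1, 1↦3}  → |V|=2 |E|=1  E = 0-p->0
normal form: no rule applies after step 2
NF nodes: {0:C, 1:D}

Answer: 2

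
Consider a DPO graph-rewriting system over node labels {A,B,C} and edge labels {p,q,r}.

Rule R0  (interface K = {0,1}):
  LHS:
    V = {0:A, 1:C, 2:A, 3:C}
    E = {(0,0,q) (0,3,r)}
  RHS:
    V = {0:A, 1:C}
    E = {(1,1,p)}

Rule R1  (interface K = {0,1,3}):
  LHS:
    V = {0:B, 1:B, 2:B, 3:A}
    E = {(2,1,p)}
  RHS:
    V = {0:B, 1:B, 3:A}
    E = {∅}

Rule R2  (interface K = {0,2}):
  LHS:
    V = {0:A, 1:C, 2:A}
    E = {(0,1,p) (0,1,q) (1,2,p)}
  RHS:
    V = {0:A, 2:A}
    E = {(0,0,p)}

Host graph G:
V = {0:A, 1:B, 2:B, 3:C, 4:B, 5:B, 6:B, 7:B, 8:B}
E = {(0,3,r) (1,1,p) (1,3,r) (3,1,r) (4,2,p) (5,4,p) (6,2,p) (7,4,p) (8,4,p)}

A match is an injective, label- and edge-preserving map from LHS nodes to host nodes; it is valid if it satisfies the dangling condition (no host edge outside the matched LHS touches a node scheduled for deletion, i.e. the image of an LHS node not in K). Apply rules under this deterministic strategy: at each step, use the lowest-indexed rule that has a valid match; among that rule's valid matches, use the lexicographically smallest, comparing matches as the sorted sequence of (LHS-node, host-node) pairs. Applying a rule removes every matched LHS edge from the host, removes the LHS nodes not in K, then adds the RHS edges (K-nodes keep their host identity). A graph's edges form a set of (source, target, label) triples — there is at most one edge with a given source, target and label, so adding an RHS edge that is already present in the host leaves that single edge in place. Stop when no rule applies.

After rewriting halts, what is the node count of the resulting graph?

initial: |V|=9 |E|=9  E = 0-r->3 1-p->1 1-r->3 3-r->1 4-p->2 5-p->4 6-p->2 7-p->4 8-p->4
step 1: apply R1 at {0↦1, 1↦2, 2↦6, 3↦0}  → |V|=8 |E|=8  E = 0-r->3 1-p->1 1-r->3 3-r->1 4-p->2 5-p->4 7-p->4 8-p->4
step 2: apply R1 at {0↦1, 1↦4, 2↦5, 3↦0}  → |V|=7 |E|=7  E = 0-r->3 1-p->1 1-r->3 3-r->1 4-p->2 7-p->4 8-p->4
step 3: apply R1 at {0↦1, 1↦4, 2↦7, 3↦0}  → |V|=6 |E|=6  E = 0-r->3 1-p->1 1-r->3 3-r->1 4-p->2 8-p->4
step 4: apply R1 at {0↦1, 1↦4, 2↦8, 3↦0}  → |V|=5 |E|=5  E = 0-r->3 1-p->1 1-r->3 3-r->1 4-p->2
step 5: apply R1 at {0↦1, 1↦2, 2↦4, 3↦0}  → |V|=4 |E|=4  E = 0-r->3 1-p->1 1-r->3 3-r->1
final graph: no rule applies after step 5
NF nodes: {0:A, 1:B, 2:B, 3:C}

Answer: 4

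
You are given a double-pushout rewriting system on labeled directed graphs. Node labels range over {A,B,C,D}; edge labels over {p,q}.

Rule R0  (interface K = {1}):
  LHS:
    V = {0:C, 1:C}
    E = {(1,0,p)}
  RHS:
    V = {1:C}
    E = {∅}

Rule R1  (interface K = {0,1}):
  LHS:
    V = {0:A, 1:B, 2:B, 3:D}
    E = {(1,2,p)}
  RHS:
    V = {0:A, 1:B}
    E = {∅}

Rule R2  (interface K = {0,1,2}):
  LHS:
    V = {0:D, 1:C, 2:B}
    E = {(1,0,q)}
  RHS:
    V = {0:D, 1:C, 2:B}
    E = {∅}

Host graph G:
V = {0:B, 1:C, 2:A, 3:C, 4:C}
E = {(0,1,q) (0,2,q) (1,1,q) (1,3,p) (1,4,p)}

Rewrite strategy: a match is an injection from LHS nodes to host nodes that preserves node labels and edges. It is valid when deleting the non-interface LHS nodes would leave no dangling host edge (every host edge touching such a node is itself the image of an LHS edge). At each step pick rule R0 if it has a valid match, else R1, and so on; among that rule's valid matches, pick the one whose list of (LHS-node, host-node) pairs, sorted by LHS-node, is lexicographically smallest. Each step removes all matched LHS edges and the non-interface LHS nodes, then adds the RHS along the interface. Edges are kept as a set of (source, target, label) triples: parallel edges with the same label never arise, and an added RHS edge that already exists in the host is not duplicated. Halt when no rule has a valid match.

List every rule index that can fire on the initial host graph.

Answer: [R0]

Rewrite trace:
R0: 2 valid matches — {0↦3, 1↦1}, {0↦4, 1↦1}
R1: no valid match — LHS pattern not found
R2: no valid match — LHS pattern not found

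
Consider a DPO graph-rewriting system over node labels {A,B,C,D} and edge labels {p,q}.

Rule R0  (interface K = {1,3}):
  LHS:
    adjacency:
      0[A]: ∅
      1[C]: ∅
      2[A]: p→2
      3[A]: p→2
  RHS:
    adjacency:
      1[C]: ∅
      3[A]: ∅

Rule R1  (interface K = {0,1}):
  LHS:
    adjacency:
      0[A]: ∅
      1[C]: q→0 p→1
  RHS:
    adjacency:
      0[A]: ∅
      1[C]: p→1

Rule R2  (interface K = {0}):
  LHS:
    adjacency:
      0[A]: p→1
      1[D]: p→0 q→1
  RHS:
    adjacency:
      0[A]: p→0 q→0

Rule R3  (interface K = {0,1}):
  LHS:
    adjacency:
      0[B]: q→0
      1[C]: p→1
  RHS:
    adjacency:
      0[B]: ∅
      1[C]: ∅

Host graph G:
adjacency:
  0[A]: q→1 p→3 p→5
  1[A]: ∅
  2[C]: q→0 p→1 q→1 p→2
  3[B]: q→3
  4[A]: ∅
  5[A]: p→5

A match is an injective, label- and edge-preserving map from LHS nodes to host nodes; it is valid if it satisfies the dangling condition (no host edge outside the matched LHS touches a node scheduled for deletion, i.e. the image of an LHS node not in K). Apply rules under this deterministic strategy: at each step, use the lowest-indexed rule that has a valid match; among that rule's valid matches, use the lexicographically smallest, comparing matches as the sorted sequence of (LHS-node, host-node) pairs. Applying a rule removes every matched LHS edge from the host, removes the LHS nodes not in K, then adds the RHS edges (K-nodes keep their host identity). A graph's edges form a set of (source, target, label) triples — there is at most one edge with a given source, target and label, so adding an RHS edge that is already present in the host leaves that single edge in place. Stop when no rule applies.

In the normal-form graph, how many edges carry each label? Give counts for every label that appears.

Answer: p:2 q:1

Steps:
[0] host  ⇒  6 nodes, 9 edges  {0-q->1 0-p->3 0-p->5 2-q->0 2-p->1 2-q->1 2-p->2 3-q->3 5-p->5}
[1] R0 @ {0↦4, 1↦2, 2↦5, 3↦0}  ⇒  4 nodes, 7 edges  {0-q->1 0-p->3 2-q->0 2-p->1 2-q->1 2-p->2 3-q->3}
[2] R1 @ {0↦0, 1↦2}  ⇒  4 nodes, 6 edges  {0-q->1 0-p->3 2-p->1 2-q->1 2-p->2 3-q->3}
[3] R1 @ {0↦1, 1↦2}  ⇒  4 nodes, 5 edges  {0-q->1 0-p->3 2-p->1 2-p->2 3-q->3}
[4] R3 @ {0↦3, 1↦2}  ⇒  4 nodes, 3 edges  {0-q->1 0-p->3 2-p->1}
final graph: no rule applies after step 4
NF edges: [(0, 1, 'q'), (0, 3, 'p'), (2, 1, 'p')]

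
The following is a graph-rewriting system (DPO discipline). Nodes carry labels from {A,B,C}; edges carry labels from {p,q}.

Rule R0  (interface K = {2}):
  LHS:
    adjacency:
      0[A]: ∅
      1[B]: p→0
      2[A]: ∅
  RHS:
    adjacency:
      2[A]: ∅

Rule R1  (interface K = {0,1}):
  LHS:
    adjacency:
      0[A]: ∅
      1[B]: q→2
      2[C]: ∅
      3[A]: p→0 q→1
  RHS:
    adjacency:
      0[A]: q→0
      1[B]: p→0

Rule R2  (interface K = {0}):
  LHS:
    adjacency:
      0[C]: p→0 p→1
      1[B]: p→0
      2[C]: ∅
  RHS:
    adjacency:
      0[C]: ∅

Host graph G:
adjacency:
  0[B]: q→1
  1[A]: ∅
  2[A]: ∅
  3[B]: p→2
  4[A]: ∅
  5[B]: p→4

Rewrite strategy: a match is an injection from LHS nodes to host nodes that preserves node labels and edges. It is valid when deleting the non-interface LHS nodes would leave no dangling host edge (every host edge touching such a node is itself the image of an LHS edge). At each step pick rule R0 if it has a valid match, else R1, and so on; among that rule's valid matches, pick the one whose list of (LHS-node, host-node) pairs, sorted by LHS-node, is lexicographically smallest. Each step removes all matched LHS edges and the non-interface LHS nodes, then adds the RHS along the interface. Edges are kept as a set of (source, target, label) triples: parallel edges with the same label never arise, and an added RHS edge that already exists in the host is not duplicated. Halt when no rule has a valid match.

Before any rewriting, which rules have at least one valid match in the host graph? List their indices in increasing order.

Answer: [R0]

Steps:
R0: 4 valid matches — {0↦2, 1↦3, 2↦1}, {0↦2, 1↦3, 2↦4}, {0↦4, 1↦5, 2↦1} (+1 more)
R1: no valid match — LHS pattern not found
R2: no valid match — LHS pattern not found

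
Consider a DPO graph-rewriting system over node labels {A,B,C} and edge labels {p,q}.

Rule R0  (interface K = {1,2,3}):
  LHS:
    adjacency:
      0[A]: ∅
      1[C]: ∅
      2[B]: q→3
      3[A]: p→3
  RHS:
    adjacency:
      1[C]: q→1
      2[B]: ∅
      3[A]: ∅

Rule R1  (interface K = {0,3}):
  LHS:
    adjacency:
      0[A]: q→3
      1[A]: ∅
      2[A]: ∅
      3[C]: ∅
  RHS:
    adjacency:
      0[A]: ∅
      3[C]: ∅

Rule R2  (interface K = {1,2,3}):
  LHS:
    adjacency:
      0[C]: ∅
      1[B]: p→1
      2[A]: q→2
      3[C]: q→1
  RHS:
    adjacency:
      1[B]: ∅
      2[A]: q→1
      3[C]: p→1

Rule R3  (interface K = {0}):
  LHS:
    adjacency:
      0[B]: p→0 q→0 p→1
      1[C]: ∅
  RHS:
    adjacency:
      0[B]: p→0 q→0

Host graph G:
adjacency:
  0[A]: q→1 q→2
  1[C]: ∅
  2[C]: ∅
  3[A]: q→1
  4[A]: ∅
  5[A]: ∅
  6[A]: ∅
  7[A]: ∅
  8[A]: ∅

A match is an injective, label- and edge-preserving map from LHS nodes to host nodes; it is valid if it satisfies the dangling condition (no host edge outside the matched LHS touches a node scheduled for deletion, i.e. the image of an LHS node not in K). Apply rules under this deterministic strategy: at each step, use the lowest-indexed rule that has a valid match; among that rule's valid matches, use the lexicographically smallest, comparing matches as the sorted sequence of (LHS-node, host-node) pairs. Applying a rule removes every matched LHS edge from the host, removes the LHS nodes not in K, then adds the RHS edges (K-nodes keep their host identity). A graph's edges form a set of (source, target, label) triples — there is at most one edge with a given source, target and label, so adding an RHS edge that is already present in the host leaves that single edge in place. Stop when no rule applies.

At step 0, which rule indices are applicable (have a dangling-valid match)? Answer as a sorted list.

R0: no valid match — LHS pattern not found
R1: 60 valid matches — {0↦0, 1↦4, 2↦5, 3↦1}, {0↦0, 1↦4, 2↦5, 3↦2}, {0↦0, 1↦4, 2↦6, 3↦1} (+57 more)
R2: no valid match — LHS pattern not found
R3: no valid match — LHS pattern not found

Answer: [R1]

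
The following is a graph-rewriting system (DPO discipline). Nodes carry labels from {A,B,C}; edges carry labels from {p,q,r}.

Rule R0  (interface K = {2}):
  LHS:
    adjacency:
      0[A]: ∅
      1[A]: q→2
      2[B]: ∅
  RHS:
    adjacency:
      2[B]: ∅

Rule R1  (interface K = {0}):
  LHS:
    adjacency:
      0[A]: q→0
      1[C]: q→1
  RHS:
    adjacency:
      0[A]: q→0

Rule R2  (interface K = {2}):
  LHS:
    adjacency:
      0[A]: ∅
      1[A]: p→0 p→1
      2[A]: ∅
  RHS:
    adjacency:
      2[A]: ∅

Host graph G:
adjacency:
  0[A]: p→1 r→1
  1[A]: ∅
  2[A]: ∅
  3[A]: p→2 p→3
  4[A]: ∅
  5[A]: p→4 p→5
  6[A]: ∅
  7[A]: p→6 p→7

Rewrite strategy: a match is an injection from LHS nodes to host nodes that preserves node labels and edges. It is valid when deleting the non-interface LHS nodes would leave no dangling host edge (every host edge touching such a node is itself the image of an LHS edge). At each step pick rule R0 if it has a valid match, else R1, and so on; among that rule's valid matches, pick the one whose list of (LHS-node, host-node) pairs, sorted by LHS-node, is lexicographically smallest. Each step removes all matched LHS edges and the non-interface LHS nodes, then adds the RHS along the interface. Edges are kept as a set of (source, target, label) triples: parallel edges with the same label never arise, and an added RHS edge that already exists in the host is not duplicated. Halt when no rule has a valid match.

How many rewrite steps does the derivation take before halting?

Answer: 3

Rewrite trace:
[0] host  ⇒  8 nodes, 8 edges  {0-p->1 0-r->1 3-p->2 3-p->3 5-p->4 5-p->5 7-p->6 7-p->7}
[1] R2 @ {0↦2, 1↦3, 2↦0}  ⇒  6 nodes, 6 edges  {0-p->1 0-r->1 5-p->4 5-p->5 7-p->6 7-p->7}
[2] R2 @ {0↦4, 1↦5, 2↦0}  ⇒  4 nodes, 4 edges  {0-p->1 0-r->1 7-p->6 7-p->7}
[3] R2 @ {0↦6, 1↦7, 2↦0}  ⇒  2 nodes, 2 edges  {0-p->1 0-r->1}
normal form: no rule applies after step 3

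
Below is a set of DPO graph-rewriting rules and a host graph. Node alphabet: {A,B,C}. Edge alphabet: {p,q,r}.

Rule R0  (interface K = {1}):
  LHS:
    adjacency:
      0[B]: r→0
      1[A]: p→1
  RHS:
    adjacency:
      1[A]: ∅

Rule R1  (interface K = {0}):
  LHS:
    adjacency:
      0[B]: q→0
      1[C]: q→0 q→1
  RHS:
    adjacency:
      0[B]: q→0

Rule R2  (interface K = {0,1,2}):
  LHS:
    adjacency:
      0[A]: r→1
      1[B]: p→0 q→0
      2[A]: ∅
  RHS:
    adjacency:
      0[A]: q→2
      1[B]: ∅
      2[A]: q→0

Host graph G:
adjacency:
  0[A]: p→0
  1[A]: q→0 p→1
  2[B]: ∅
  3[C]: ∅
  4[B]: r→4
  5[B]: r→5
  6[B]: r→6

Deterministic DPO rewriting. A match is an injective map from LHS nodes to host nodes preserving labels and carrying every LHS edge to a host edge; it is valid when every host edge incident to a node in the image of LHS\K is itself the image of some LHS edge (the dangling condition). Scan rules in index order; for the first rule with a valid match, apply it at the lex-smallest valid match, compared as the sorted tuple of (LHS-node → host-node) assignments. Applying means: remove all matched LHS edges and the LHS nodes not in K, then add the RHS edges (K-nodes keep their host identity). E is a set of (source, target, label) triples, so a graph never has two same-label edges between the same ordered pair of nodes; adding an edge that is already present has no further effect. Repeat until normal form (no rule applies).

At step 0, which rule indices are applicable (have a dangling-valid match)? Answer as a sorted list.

R0: 6 valid matches — {0↦4, 1↦0}, {0↦4, 1↦1}, {0↦5, 1↦0} (+3 more)
R1: no valid match — LHS pattern not found
R2: no valid match — LHS pattern not found

Answer: [R0]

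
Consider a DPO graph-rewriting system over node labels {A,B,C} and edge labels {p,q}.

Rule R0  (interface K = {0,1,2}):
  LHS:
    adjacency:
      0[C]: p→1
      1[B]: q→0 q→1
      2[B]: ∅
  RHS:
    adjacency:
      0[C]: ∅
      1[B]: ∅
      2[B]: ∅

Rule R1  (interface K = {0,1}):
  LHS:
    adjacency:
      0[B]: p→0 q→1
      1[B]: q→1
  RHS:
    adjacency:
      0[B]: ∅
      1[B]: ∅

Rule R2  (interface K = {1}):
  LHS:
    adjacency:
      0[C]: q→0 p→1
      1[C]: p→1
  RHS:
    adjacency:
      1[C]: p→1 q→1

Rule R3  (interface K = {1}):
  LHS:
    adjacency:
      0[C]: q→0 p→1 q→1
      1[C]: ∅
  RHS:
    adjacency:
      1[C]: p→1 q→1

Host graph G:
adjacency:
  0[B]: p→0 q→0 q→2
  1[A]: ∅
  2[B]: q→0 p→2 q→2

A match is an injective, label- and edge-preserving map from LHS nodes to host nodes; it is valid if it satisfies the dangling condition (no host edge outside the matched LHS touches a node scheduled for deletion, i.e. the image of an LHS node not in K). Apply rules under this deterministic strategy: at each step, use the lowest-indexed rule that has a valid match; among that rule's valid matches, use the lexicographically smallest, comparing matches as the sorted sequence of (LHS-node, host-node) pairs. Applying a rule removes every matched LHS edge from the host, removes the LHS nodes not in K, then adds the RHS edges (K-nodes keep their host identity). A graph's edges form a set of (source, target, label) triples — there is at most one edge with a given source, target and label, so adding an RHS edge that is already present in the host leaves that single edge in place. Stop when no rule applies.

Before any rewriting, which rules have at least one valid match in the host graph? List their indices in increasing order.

R0: no valid match — LHS pattern not found
R1: 2 valid matches — {0↦0, 1↦2}, {0↦2, 1↦0}
R2: no valid match — LHS pattern not found
R3: no valid match — LHS pattern not found

Answer: [R1]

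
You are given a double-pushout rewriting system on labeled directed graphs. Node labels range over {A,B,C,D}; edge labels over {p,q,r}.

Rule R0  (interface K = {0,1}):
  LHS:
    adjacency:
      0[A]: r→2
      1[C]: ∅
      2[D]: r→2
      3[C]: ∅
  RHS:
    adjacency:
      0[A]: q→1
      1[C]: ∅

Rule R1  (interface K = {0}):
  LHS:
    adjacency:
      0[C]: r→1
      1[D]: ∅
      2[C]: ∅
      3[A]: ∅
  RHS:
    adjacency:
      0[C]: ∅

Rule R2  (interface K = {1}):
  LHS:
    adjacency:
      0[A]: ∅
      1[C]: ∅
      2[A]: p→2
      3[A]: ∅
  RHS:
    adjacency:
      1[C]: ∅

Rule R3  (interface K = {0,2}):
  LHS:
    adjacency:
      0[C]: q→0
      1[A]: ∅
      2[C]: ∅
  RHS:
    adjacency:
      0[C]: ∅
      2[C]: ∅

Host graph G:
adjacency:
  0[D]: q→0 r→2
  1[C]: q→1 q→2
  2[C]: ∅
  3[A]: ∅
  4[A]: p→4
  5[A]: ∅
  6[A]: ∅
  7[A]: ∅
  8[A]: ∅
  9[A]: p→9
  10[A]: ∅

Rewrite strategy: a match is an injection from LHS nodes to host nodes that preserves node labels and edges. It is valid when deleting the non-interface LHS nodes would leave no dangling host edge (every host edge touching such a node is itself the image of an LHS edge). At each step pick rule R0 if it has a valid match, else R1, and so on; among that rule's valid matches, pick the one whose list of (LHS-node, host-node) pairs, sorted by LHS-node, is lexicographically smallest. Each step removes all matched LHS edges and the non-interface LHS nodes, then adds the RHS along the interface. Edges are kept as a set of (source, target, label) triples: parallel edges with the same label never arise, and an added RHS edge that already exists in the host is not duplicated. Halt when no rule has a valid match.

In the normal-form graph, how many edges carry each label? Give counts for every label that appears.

Answer: q:2 r:1

Steps:
initial: |V|=11 |E|=6  E = 0-q->0 0-r->2 1-q->1 1-q->2 4-p->4 9-p->9
step 1: apply R2 at {0↦3, 1↦1, 2↦4, 3↦5}  → |V|=8 |E|=5  E = 0-q->0 0-r->2 1-q->1 1-q->2 9-p->9
step 2: apply R2 at {0↦6, 1↦1, 2↦9, 3↦7}  → |V|=5 |E|=4  E = 0-q->0 0-r->2 1-q->1 1-q->2
step 3: apply R3 at {0↦1, 1↦8, 2↦2}  → |V|=4 |E|=3  E = 0-q->0 0-r->2 1-q->2
halt: no rule applies after step 3
NF edges: [(0, 0, 'q'), (0, 2, 'r'), (1, 2, 'q')]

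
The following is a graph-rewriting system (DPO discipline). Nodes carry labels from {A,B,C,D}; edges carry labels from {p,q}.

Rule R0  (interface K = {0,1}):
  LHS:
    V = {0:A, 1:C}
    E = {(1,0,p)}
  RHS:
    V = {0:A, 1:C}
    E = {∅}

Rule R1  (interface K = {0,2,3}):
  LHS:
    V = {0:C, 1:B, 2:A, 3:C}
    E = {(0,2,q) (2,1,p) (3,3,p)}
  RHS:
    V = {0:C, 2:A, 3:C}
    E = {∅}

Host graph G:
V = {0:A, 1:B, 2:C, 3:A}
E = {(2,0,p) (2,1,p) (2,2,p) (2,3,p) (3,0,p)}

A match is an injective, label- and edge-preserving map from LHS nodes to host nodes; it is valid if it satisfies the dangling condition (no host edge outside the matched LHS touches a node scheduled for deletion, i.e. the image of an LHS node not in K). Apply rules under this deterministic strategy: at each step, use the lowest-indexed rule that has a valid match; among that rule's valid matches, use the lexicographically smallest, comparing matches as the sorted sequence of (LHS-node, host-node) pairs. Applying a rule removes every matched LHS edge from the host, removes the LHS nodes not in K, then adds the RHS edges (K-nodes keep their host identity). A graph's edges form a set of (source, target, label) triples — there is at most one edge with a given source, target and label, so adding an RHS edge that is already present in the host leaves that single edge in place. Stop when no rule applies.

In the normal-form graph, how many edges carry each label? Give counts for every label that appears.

initial: |V|=4 |E|=5  E = 2-p->0 2-p->1 2-p->2 2-p->3 3-p->0
step 1: apply R0 at {0↦0, 1↦2}  → |V|=4 |E|=4  E = 2-p->1 2-p->2 2-p->3 3-p->0
step 2: apply R0 at {0↦3, 1↦2}  → |V|=4 |E|=3  E = 2-p->1 2-p->2 3-p->0
final graph: no rule applies after step 2
NF edges: [(2, 1, 'p'), (2, 2, 'p'), (3, 0, 'p')]

Answer: p:3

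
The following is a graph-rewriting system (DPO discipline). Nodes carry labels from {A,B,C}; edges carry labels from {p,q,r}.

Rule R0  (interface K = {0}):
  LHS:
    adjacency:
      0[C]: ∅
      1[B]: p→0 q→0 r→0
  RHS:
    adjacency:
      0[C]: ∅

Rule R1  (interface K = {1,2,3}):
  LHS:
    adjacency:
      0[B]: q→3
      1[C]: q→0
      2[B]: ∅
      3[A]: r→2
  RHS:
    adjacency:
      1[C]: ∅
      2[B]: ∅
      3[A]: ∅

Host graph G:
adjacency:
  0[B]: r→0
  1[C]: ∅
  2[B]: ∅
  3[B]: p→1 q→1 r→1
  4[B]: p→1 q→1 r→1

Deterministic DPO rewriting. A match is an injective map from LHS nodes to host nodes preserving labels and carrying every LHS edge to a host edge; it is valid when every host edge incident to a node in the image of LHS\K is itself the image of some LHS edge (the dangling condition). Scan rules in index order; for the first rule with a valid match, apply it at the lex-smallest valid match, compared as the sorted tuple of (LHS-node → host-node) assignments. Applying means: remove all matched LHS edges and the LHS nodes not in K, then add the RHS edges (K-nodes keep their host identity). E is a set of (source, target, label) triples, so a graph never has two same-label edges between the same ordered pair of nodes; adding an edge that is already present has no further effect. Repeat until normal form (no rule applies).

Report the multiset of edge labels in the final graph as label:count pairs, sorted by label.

start.  V:5 E:7  edges: 0-r->0 3-p->1 3-q->1 3-r->1 4-p->1 4-q->1 4-r->1
1. fire R0 via {0↦1, 1↦3}  →  V:4 E:4  edges: 0-r->0 4-p->1 4-q->1 4-r->1
2. fire R0 via {0↦1, 1↦4}  →  V:3 E:1  edges: 0-r->0
halt: no rule applies after step 2
NF edges: [(0, 0, 'r')]

Answer: r:1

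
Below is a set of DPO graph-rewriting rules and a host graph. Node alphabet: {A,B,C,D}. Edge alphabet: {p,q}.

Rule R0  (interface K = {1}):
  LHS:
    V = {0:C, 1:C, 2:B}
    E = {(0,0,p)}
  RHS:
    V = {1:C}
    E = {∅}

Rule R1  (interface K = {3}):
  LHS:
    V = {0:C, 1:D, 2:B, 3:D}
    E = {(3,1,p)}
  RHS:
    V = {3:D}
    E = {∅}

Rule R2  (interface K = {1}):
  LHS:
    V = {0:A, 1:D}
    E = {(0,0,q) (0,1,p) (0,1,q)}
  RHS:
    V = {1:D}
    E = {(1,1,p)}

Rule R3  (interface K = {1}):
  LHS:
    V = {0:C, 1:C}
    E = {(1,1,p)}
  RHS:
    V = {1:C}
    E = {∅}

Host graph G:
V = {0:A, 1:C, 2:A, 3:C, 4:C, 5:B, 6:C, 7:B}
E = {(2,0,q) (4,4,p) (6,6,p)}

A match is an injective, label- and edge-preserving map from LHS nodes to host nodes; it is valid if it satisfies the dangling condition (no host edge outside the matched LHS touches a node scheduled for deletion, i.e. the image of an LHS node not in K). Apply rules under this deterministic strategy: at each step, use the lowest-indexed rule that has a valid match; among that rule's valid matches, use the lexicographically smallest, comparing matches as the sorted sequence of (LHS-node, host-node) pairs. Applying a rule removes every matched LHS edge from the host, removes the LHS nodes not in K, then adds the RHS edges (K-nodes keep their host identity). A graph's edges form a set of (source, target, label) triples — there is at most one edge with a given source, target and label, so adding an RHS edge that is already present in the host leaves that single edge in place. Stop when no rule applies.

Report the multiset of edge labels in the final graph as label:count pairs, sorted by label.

initial: |V|=8 |E|=3  E = 2-q->0 4-p->4 6-p->6
step 1: apply R0 at {0↦4, 1↦1, 2↦5}  → |V|=6 |E|=2  E = 2-q->0 6-p->6
step 2: apply R0 at {0↦6, 1↦1, 2↦7}  → |V|=4 |E|=1  E = 2-q->0
normal form: no rule applies after step 2
NF edges: [(2, 0, 'q')]

Answer: q:1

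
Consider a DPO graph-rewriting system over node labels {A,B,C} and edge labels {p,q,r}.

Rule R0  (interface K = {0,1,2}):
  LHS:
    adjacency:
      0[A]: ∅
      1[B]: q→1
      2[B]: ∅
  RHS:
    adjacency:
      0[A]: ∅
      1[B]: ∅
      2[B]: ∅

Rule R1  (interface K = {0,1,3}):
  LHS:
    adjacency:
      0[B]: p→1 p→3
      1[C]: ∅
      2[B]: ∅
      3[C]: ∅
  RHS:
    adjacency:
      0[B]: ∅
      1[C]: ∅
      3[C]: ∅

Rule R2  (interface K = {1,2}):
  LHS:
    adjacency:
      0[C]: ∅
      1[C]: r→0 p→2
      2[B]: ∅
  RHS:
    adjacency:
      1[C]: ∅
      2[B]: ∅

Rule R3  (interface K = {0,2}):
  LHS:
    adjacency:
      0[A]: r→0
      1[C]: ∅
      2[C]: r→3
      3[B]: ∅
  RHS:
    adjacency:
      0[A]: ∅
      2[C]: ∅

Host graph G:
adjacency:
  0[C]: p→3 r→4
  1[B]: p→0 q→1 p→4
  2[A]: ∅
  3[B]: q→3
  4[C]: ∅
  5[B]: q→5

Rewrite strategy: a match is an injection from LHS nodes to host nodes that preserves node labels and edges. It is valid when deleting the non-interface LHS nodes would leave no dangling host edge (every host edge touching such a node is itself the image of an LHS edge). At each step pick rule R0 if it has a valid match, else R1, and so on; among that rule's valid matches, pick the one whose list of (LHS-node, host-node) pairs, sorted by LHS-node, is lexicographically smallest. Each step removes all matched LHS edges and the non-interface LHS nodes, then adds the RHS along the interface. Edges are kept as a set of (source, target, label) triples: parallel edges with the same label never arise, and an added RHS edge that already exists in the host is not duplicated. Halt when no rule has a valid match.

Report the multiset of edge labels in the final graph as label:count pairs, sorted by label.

initial: |V|=6 |E|=7  E = 0-p->3 0-r->4 1-p->0 1-q->1 1-p->4 3-q->3 5-q->5
step 1: apply R0 at {0↦2, 1↦1, 2↦3}  → |V|=6 |E|=6  E = 0-p->3 0-r->4 1-p->0 1-p->4 3-q->3 5-q->5
step 2: apply R0 at {0↦2, 1↦3, 2↦1}  → |V|=6 |E|=5  E = 0-p->3 0-r->4 1-p->0 1-p->4 5-q->5
step 3: apply R0 at {0↦2, 1↦5, 2↦1}  → |V|=6 |E|=4  E = 0-p->3 0-r->4 1-p->0 1-p->4
step 4: apply R1 at {0↦1, 1↦0, 2↦5, 3↦4}  → |V|=5 |E|=2  E = 0-p->3 0-r->4
step 5: apply R2 at {0↦4, 1↦0, 2↦3}  → |V|=4 |E|=0  E = ∅
final graph: no rule applies after step 5
NF edges: []

Answer: (no edges)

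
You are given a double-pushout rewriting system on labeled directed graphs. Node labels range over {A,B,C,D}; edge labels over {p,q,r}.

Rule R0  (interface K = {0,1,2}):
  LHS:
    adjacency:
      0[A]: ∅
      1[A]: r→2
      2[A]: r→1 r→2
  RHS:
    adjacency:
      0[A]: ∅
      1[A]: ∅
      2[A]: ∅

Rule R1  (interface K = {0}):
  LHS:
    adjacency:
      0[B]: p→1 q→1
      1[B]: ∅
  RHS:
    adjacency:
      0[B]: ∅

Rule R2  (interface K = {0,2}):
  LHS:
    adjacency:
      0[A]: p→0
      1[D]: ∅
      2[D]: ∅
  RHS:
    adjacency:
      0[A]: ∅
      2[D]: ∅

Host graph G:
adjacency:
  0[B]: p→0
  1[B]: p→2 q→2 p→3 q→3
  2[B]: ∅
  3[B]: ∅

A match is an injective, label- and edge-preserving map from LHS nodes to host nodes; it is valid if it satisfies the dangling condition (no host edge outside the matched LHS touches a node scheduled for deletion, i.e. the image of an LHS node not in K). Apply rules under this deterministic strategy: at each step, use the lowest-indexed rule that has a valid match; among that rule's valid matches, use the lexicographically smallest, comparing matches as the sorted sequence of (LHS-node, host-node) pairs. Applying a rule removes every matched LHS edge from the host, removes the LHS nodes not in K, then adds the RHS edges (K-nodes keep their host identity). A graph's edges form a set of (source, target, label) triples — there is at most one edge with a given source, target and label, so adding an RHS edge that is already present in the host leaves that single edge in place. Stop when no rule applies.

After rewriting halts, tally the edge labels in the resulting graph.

Answer: p:1

Derivation:
initial: |V|=4 |E|=5  E = 0-p->0 1-p->2 1-q->2 1-p->3 1-q->3
step 1: apply R1 at {0↦1, 1↦2}  → |V|=3 |E|=3  E = 0-p->0 1-p->3 1-q->3
step 2: apply R1 at {0↦1, 1↦3}  → |V|=2 |E|=1  E = 0-p->0
normal form: no rule applies after step 2
NF edges: [(0, 0, 'p')]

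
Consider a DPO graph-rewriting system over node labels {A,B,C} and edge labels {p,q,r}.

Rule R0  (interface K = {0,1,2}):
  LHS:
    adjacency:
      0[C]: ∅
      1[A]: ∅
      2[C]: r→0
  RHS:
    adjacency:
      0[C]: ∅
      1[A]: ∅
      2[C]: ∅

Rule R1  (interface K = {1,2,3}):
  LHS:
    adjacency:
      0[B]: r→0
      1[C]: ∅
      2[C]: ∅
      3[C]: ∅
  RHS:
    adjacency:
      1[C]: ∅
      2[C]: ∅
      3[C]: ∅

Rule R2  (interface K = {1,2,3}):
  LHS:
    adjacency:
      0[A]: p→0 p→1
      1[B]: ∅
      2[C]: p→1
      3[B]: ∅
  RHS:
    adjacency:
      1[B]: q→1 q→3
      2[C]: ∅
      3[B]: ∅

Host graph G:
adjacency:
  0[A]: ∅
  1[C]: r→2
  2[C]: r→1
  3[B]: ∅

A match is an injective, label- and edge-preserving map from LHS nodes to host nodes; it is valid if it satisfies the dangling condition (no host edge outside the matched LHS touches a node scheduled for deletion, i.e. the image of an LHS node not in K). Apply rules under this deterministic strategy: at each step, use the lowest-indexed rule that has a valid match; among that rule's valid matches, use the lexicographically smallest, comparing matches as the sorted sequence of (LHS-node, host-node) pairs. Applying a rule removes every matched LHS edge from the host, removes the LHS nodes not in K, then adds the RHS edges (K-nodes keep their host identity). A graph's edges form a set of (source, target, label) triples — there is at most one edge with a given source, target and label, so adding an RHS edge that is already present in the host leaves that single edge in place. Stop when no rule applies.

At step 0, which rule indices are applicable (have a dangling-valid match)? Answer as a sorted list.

R0: 2 valid matches — {0↦1, 1↦0, 2↦2}, {0↦2, 1↦0, 2↦1}
R1: no valid match — LHS pattern not found
R2: no valid match — LHS pattern not found

Answer: [R0]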